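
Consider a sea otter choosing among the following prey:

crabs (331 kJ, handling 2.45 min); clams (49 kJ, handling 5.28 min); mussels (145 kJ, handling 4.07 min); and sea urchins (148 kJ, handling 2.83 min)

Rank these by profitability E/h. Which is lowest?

Profitability E/h (kJ/min): crabs = 331/2.45 = 135, clams = 49/5.28 = 9.28, mussels = 145/4.07 = 35.6, sea urchins = 148/2.83 = 52.3.
Ranked: crabs > sea urchins > mussels > clams.

clams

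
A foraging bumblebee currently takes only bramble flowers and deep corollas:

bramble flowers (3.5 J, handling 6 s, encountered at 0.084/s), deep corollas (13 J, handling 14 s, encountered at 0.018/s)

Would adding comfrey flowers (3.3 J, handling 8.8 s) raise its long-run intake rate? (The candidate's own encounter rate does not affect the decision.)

Yes

Current rate: (0.084×3.5 + 0.018×13)/(1 + 0.084×6 + 0.018×14) = 0.3007 J/s.
Profitability of comfrey flowers: 3.3/8.8 = 0.375 J/s.
0.375 > 0.3007, so adding comfrey flowers raises the average — include it.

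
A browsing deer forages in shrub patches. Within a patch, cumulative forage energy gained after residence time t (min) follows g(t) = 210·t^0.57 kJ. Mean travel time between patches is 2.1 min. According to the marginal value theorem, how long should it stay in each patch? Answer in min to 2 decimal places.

Maximise g(t)/(T+t): set derivative to zero → g'(t)(T+t) = g(t).
g'(t) = 0.57·210·t^-0.43. Setting 0.57·210·t^-0.43 = 210·t^0.57/(2.1+t) gives 0.57(2.1+t) = t, so 0.43·t = 0.57×2.1.
t* = 0.57×2.1/0.43 = 2.784 min.

2.78 min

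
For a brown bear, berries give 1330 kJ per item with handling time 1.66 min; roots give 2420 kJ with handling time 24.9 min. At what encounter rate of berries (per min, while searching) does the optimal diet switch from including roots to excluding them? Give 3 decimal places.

The zero-one rule: include roots iff E₂/h₂ > λE₁/(1+λh₁). Equality gives the switch point.
λE₁h₂ = E₂ + λE₂h₁ ⇒ λ = E₂/(E₁h₂ − E₂h₁) = 2420/(3.312e+04 − 4017) = 0.08316 per min.

0.083 per min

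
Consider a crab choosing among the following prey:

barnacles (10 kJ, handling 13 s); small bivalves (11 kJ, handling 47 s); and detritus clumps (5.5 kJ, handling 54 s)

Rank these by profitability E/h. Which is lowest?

In descending order of E/h:
barnacles: 10/13 = 0.769 kJ/s
small bivalves: 11/47 = 0.234 kJ/s
detritus clumps: 5.5/54 = 0.102 kJ/s

detritus clumps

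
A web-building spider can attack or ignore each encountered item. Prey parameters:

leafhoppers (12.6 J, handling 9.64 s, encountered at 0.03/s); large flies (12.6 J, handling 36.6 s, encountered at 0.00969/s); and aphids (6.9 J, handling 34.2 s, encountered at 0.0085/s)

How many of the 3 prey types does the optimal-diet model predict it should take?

2

Profitabilities (E/h, J/s): leafhoppers 1.31, large flies 0.344, aphids 0.202. Add prey in this order while the next type's profitability exceeds the intake rate on those already taken.
Rate on top 1: 0.2932. large flies: 0.344 > 0.2932 → include.
Rate on top 2: 0.3042. aphids: 0.202 < 0.3042 → exclude; stop.
Optimal diet: leafhoppers, large flies — 2 of 3 types.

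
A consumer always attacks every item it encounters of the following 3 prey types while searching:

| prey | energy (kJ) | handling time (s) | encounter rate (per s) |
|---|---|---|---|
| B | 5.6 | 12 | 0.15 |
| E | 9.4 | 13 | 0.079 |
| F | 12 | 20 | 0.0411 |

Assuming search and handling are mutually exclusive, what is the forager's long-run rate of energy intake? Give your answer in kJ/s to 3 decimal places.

R = Σλ_iE_i / (1 + Σλ_ih_i)
Numerator: 0.15×5.6 + 0.079×9.4 + 0.0411×12 = 2.076
Denominator: 1 + 0.15×12 + 0.079×13 + 0.0411×20 = 4.649
R = 2.076/4.649 = 0.4465 kJ/s

0.447 kJ/s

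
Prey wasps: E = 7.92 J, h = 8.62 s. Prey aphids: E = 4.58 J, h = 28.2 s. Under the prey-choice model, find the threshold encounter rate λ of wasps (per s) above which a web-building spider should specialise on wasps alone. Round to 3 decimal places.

0.025 per s

The zero-one rule: include aphids iff E₂/h₂ > λE₁/(1+λh₁). Equality gives the switch point.
λE₁h₂ = E₂ + λE₂h₁ ⇒ λ = E₂/(E₁h₂ − E₂h₁) = 4.58/(223.3 − 39.48) = 0.02491 per s.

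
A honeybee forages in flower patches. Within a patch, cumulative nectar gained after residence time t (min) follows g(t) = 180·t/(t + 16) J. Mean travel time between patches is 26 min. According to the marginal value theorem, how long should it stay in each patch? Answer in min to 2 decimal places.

Optimal t* satisfies g'(t*) = g(t*)/(T + t*).
g'(t) = 180·16/(t + 16)². Setting 180·16/(t+16)² = 180t/[(t+16)(26+t)] gives 16(26+t) = t(t+16), so t² = 16×26 = 416.
t* = √416 = 20.4 min.

20.40 min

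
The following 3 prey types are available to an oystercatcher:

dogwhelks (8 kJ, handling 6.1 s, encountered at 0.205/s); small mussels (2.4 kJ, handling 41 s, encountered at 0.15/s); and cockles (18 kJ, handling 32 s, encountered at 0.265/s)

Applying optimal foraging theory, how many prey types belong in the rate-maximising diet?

E/h in descending order: dogwhelks 1.31, cockles 0.562, small mussels 0.0585 kJ/s. The optimal diet is the largest prefix of this list for which every included type satisfies E_i/h_i > R on the types above it.
Rate on top 1: 0.7287. cockles: 0.562 < 0.7287 → exclude; stop.
Optimal diet: dogwhelks — 1 of 3 types.

1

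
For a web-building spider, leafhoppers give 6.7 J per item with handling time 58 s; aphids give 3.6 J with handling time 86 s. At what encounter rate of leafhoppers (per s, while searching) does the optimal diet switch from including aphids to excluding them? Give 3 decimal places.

Drop aphids once their profitability E₂/h₂ falls below the rate achievable on leafhoppers alone: E₂/h₂ = λE₁/(1 + λh₁).
Solve for λ: λE₁h₂ = E₂(1 + λh₁) → λ(E₁h₂ − E₂h₁) = E₂ → λ = E₂/(E₁h₂ − E₂h₁).
λ = 3.6/(6.7×86 − 3.6×58) = 3.6/367.4 = 0.009799 per s.

0.010 per s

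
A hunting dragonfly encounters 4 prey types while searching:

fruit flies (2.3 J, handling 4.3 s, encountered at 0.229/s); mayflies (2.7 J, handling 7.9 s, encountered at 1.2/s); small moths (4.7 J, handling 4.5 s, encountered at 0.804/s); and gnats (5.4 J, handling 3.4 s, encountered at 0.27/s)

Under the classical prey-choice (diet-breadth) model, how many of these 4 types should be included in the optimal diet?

Rank by E/h (J/s): gnats 1.59, small moths 1.04, fruit flies 0.535, mayflies 0.342. Include each in turn until the next type's E/h falls below the running intake rate.
Rate on top 1: 0.7602. small moths: 1.04 > 0.7602 → include.
Rate on top 2: 0.946. fruit flies: 0.535 < 0.946 → exclude; stop.
Optimal diet: gnats, small moths — 2 of 4 types.

2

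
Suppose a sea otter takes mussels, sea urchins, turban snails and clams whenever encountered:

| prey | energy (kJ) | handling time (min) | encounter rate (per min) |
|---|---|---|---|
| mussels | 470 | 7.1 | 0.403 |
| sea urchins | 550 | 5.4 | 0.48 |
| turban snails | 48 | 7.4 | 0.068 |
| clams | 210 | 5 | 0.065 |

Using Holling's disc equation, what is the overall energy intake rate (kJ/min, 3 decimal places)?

64.592 kJ/min

R = (0.403×470 + 0.48×550 + 0.068×48 + 0.065×210) / (1 + 0.403×7.1 + 0.48×5.4 + 0.068×7.4 + 0.065×5) = 470.3/7.282 = 64.59 kJ/min.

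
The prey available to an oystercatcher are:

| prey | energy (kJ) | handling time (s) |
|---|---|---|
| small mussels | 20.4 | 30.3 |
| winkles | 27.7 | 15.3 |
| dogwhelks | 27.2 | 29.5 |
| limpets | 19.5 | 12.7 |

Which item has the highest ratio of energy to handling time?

winkles

Profitability E/h (kJ/s): small mussels = 20.4/30.3 = 0.673, winkles = 27.7/15.3 = 1.81, dogwhelks = 27.2/29.5 = 0.922, limpets = 19.5/12.7 = 1.54.
Ranked: winkles > limpets > dogwhelks > small mussels.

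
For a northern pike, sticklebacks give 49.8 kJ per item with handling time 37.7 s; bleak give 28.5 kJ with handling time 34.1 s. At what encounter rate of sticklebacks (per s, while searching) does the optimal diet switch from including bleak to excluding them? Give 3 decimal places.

At the threshold, the rate on sticklebacks alone equals the profitability of bleak: λ·49.8/(1 + λ·37.7) = 28.5/34.1 = 0.8358.
Rearranging, λ(49.8 − 0.8358×37.7) = 0.8358, so λ = 0.8358/18.29 = 0.04569 per s.

0.046 per s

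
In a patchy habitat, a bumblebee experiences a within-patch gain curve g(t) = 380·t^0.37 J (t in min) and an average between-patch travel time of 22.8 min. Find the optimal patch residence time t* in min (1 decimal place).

13.4 min

Maximise g(t)/(T+t): set derivative to zero → g'(t)(T+t) = g(t).
g'(t) = 0.37·380·t^-0.63. Setting 0.37·380·t^-0.63 = 380·t^0.37/(22.8+t) gives 0.37(22.8+t) = t, so 0.63·t = 0.37×22.8.
t* = 0.37×22.8/0.63 = 13.39 min.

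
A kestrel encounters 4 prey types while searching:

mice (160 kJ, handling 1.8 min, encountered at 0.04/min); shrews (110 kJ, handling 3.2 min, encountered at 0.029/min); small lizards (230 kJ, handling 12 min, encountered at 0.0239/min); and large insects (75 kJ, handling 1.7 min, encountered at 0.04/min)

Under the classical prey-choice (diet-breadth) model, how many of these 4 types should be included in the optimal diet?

4

E/h in descending order: mice 88.9, large insects 44.1, shrews 34.4, small lizards 19.2 kJ/min. The optimal diet is the largest prefix of this list for which every included type satisfies E_i/h_i > R on the types above it.
Rate on top 1: 5.97. large insects: 44.1 > 5.97 → include.
Rate on top 2: 8.246. shrews: 34.4 > 8.246 → include.
Rate on top 3: 10.21. small lizards: 19.2 > 10.21 → include.
Optimal diet: mice, large insects, shrews, small lizards — 4 of 4 types.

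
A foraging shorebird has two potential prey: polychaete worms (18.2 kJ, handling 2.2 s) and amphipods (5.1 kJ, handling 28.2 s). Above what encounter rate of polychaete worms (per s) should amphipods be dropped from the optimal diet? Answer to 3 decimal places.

0.010 per s

At the threshold, the rate on polychaete worms alone equals the profitability of amphipods: λ·18.2/(1 + λ·2.2) = 5.1/28.2 = 0.1809.
Rearranging, λ(18.2 − 0.1809×2.2) = 0.1809, so λ = 0.1809/17.8 = 0.01016 per s.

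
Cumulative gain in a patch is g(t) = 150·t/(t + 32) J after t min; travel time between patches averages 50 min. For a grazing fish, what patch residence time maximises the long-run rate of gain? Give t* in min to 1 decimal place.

40.0 min

By the marginal value theorem, leave when the instantaneous gain rate g'(t) equals the habitat-wide average g(t)/(T + t).
g'(t) = 150·32/(t + 32)². Setting 150·32/(t+32)² = 150t/[(t+32)(50+t)] gives 32(50+t) = t(t+32), so t² = 32×50 = 1600.
t* = √1600 = 40 min.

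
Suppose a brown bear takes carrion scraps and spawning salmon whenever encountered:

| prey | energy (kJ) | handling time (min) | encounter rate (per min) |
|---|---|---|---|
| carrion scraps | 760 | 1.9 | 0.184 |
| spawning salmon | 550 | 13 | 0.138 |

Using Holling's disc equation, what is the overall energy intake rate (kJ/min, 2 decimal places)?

R = Σλ_iE_i / (1 + Σλ_ih_i)
Numerator: 0.184×760 + 0.138×550 = 215.7
Denominator: 1 + 0.184×1.9 + 0.138×13 = 3.144
R = 215.7/3.144 = 68.63 kJ/min

68.63 kJ/min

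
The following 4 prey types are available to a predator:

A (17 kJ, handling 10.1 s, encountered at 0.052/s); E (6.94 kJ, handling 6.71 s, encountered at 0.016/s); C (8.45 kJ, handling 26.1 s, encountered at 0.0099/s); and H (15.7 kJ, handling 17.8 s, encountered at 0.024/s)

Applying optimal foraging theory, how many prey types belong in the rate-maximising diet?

Profitabilities (E/h, kJ/s): A 1.68, E 1.03, H 0.882, C 0.324. Add prey in this order while the next type's profitability exceeds the intake rate on those already taken.
Rate on top 1: 0.5796. E: 1.03 > 0.5796 → include.
Rate on top 2: 0.6095. H: 0.882 > 0.6095 → include.
Rate on top 3: 0.666. C: 0.324 < 0.666 → exclude; stop.
Optimal diet: A, E, H — 3 of 4 types.

3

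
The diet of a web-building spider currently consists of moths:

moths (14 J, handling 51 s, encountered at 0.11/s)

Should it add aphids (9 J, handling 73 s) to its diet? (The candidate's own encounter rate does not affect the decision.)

Current rate: (0.11×14)/(1 + 0.11×51) = 0.233 J/s.
aphids: E/h = 9/73 = 0.1233 J/s.
Since 0.1233 < R, time spent handling aphids is better spent searching.

No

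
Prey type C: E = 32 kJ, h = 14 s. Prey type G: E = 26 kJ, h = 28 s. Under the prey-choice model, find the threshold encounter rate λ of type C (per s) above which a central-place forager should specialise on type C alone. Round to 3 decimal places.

The zero-one rule: include type G iff E₂/h₂ > λE₁/(1+λh₁). Equality gives the switch point.
λE₁h₂ = E₂ + λE₂h₁ ⇒ λ = E₂/(E₁h₂ − E₂h₁) = 26/(896 − 364) = 0.04887 per s.

0.049 per s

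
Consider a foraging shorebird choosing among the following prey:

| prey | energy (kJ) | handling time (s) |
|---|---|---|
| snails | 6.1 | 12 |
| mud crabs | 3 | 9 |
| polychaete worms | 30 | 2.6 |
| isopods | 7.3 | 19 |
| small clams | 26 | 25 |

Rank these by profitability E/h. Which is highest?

polychaete worms

Profitability E/h (kJ/s): snails = 6.1/12 = 0.508, mud crabs = 3/9 = 0.333, polychaete worms = 30/2.6 = 11.5, isopods = 7.3/19 = 0.384, small clams = 26/25 = 1.04.
Ranked: polychaete worms > small clams > snails > isopods > mud crabs.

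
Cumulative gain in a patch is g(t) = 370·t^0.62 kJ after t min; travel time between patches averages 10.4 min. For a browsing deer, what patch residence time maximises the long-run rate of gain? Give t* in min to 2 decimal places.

16.97 min

By the marginal value theorem, leave when the instantaneous gain rate g'(t) equals the habitat-wide average g(t)/(T + t).
g'(t) = 0.62·370·t^-0.38. Setting 0.62·370·t^-0.38 = 370·t^0.62/(10.4+t) gives 0.62(10.4+t) = t, so 0.38·t = 0.62×10.4.
t* = 0.62×10.4/0.38 = 16.97 min.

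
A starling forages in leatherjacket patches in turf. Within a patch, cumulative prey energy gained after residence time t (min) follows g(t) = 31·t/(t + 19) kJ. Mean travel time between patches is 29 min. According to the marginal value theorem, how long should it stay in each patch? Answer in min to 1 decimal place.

By the marginal value theorem, leave when the instantaneous gain rate g'(t) equals the habitat-wide average g(t)/(T + t).
g'(t) = 31·19/(t + 19)². Setting 31·19/(t+19)² = 31t/[(t+19)(29+t)] gives 19(29+t) = t(t+19), so t² = 19×29 = 551.
t* = √551 = 23.47 min.

23.5 min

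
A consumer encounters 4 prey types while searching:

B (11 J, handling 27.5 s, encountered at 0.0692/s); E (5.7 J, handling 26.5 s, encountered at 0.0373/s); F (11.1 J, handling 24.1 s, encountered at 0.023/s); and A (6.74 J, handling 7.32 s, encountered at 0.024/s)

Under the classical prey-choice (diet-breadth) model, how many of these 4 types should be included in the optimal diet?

Rank by E/h (J/s): A 0.921, F 0.461, B 0.4, E 0.215. Include each in turn until the next type's E/h falls below the running intake rate.
Rate on top 1: 0.1376. F: 0.461 > 0.1376 → include.
Rate on top 2: 0.2411. B: 0.4 > 0.2411 → include.
Rate on top 3: 0.3243. E: 0.215 < 0.3243 → exclude; stop.
Optimal diet: A, F, B — 3 of 4 types.

3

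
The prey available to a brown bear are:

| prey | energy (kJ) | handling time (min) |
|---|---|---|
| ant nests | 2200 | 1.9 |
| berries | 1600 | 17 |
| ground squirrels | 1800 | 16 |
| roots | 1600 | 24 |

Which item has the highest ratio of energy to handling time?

In descending order of E/h:
ant nests: 2200/1.9 = 1.16e+03 kJ/min
ground squirrels: 1800/16 = 112 kJ/min
berries: 1600/17 = 94.1 kJ/min
roots: 1600/24 = 66.7 kJ/min

ant nests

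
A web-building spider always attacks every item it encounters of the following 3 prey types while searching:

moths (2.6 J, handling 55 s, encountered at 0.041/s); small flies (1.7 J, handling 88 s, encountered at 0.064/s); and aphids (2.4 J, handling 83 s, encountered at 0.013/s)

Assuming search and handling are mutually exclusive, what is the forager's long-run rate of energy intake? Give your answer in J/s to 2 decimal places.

0.02 J/s

R = Σλ_iE_i / (1 + Σλ_ih_i)
Numerator: 0.041×2.6 + 0.064×1.7 + 0.013×2.4 = 0.2466
Denominator: 1 + 0.041×55 + 0.064×88 + 0.013×83 = 9.966
R = 0.2466/9.966 = 0.02474 J/s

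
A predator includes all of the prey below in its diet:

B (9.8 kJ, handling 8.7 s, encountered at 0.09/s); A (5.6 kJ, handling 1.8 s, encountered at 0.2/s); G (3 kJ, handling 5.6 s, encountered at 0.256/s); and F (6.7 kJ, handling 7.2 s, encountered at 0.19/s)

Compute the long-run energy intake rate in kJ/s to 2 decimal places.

R = Σλ_iE_i / (1 + Σλ_ih_i)
Numerator: 0.09×9.8 + 0.2×5.6 + 0.256×3 + 0.19×6.7 = 4.043
Denominator: 1 + 0.09×8.7 + 0.2×1.8 + 0.256×5.6 + 0.19×7.2 = 4.945
R = 4.043/4.945 = 0.8177 kJ/s

0.82 kJ/s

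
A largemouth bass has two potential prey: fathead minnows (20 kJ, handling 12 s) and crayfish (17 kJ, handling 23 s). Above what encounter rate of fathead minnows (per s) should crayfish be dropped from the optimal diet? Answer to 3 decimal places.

At the threshold, the rate on fathead minnows alone equals the profitability of crayfish: λ·20/(1 + λ·12) = 17/23 = 0.7391.
Rearranging, λ(20 − 0.7391×12) = 0.7391, so λ = 0.7391/11.13 = 0.06641 per s.

0.066 per s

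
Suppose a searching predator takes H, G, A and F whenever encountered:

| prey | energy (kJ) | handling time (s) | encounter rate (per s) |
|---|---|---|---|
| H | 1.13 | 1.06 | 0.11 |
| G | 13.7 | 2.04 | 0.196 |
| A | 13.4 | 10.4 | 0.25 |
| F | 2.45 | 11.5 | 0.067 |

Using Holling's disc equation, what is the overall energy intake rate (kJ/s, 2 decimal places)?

R = (0.11×1.13 + 0.196×13.7 + 0.25×13.4 + 0.067×2.45) / (1 + 0.11×1.06 + 0.196×2.04 + 0.25×10.4 + 0.067×11.5) = 6.324/4.887 = 1.294 kJ/s.

1.29 kJ/s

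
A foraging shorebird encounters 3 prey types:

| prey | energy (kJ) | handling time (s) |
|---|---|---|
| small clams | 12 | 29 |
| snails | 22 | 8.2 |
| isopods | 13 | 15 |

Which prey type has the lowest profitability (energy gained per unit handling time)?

small clams

Profitability E/h (kJ/s): small clams = 12/29 = 0.414, snails = 22/8.2 = 2.68, isopods = 13/15 = 0.867.
Ranked: snails > isopods > small clams.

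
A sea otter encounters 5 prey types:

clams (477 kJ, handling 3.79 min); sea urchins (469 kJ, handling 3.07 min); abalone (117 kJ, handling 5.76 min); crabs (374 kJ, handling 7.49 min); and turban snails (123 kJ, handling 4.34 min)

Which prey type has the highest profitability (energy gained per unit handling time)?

In descending order of E/h:
sea urchins: 469/3.07 = 153 kJ/min
clams: 477/3.79 = 126 kJ/min
crabs: 374/7.49 = 49.9 kJ/min
turban snails: 123/4.34 = 28.3 kJ/min
abalone: 117/5.76 = 20.3 kJ/min

sea urchins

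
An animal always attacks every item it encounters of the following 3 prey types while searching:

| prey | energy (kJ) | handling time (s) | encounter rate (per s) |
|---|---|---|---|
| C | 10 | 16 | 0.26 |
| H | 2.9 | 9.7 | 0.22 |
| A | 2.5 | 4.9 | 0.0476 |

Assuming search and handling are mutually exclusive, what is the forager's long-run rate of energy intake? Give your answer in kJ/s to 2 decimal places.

Energy encountered per unit search time: 0.26×10 + 0.22×2.9 + 0.0476×2.5 = 3.357 kJ/s.
Handling time per unit search time: 0.26×16 + 0.22×9.7 + 0.0476×4.9 = 6.527.
Rate = 3.357/(1 + 6.527) = 0.446 kJ/s.

0.45 kJ/s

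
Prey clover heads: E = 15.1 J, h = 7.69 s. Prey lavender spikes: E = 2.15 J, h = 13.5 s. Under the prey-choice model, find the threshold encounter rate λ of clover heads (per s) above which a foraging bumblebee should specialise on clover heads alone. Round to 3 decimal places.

Drop lavender spikes once their profitability E₂/h₂ falls below the rate achievable on clover heads alone: E₂/h₂ = λE₁/(1 + λh₁).
Solve for λ: λE₁h₂ = E₂(1 + λh₁) → λ(E₁h₂ − E₂h₁) = E₂ → λ = E₂/(E₁h₂ − E₂h₁).
λ = 2.15/(15.1×13.5 − 2.15×7.69) = 2.15/187.3 = 0.01148 per s.

0.011 per s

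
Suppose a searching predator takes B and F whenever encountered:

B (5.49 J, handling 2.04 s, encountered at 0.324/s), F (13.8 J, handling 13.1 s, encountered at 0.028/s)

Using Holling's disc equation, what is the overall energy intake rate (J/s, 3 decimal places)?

R = Σλ_iE_i / (1 + Σλ_ih_i)
Numerator: 0.324×5.49 + 0.028×13.8 = 2.165
Denominator: 1 + 0.324×2.04 + 0.028×13.1 = 2.028
R = 2.165/2.028 = 1.068 J/s

1.068 J/s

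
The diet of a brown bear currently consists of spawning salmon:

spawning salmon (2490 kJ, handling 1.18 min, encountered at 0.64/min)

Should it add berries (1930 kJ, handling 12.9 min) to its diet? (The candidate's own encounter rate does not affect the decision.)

No

Intake rate on the current diet: R = (0.64×2490) / (1 + 0.64×1.18) = 1594/1.755 = 907.9 kJ/min.
berries: E/h = 1930/12.9 = 149.6 kJ/min.
Since 149.6 < R, time spent handling berries is better spent searching.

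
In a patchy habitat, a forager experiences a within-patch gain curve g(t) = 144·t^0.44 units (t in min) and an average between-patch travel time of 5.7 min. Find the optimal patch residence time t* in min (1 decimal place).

By the marginal value theorem, leave when the instantaneous gain rate g'(t) equals the habitat-wide average g(t)/(T + t).
g'(t) = 0.44·144·t^-0.56. Setting 0.44·144·t^-0.56 = 144·t^0.44/(5.7+t) gives 0.44(5.7+t) = t, so 0.56·t = 0.44×5.7.
t* = 0.44×5.7/0.56 = 4.479 min.

4.5 min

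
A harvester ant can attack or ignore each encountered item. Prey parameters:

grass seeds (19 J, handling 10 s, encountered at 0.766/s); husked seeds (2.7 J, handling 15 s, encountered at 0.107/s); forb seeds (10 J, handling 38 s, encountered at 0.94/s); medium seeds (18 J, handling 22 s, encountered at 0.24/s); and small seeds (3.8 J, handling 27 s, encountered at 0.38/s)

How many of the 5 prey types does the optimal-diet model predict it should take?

Rank by E/h (J/s): grass seeds 1.9, medium seeds 0.818, forb seeds 0.263, husked seeds 0.18, small seeds 0.141. Include each in turn until the next type's E/h falls below the running intake rate.
Rate on top 1: 1.681. medium seeds: 0.818 < 1.681 → exclude; stop.
Optimal diet: grass seeds — 1 of 5 types.

1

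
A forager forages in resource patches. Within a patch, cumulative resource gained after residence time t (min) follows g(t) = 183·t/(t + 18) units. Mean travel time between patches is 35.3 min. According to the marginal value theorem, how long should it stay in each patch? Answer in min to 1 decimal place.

Maximise g(t)/(T+t): set derivative to zero → g'(t)(T+t) = g(t).
g'(t) = 183·18/(t + 18)². Setting 183·18/(t+18)² = 183t/[(t+18)(35.3+t)] gives 18(35.3+t) = t(t+18), so t² = 18×35.3 = 635.4.
t* = √635.4 = 25.21 min.

25.2 min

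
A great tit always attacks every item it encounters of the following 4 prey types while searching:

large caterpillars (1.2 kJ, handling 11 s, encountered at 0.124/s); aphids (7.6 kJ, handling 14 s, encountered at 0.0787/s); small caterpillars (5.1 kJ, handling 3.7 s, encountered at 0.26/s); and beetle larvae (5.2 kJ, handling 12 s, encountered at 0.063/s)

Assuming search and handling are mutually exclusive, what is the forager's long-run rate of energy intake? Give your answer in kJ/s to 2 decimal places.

0.46 kJ/s

R = Σλ_iE_i / (1 + Σλ_ih_i)
Numerator: 0.124×1.2 + 0.0787×7.6 + 0.26×5.1 + 0.063×5.2 = 2.401
Denominator: 1 + 0.124×11 + 0.0787×14 + 0.26×3.7 + 0.063×12 = 5.184
R = 2.401/5.184 = 0.4631 kJ/s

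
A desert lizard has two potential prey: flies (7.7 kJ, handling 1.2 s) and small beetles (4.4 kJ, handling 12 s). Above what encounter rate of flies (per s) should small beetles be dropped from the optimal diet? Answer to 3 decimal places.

0.051 per s

The zero-one rule: include small beetles iff E₂/h₂ > λE₁/(1+λh₁). Equality gives the switch point.
λE₁h₂ = E₂ + λE₂h₁ ⇒ λ = E₂/(E₁h₂ − E₂h₁) = 4.4/(92.4 − 5.28) = 0.05051 per s.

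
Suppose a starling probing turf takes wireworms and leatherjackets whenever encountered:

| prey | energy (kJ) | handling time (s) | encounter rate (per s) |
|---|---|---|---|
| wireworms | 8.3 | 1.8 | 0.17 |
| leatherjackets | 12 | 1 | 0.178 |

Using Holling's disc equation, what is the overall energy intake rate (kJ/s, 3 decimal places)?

2.390 kJ/s

R = (0.17×8.3 + 0.178×12) / (1 + 0.17×1.8 + 0.178×1) = 3.547/1.484 = 2.39 kJ/s.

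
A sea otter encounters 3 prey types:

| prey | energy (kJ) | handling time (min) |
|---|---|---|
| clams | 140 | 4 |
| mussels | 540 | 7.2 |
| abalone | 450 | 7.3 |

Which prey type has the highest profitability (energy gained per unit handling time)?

Profitability E/h (kJ/min): clams = 140/4 = 35, mussels = 540/7.2 = 75, abalone = 450/7.3 = 61.6.
Ranked: mussels > abalone > clams.

mussels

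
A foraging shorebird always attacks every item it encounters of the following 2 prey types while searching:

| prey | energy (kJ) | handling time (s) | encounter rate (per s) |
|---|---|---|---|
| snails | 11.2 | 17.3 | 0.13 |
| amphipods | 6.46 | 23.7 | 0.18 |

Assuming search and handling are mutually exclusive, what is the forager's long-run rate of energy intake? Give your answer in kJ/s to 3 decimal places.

0.348 kJ/s

R = Σλ_iE_i / (1 + Σλ_ih_i)
Numerator: 0.13×11.2 + 0.18×6.46 = 2.619
Denominator: 1 + 0.13×17.3 + 0.18×23.7 = 7.515
R = 2.619/7.515 = 0.3485 kJ/s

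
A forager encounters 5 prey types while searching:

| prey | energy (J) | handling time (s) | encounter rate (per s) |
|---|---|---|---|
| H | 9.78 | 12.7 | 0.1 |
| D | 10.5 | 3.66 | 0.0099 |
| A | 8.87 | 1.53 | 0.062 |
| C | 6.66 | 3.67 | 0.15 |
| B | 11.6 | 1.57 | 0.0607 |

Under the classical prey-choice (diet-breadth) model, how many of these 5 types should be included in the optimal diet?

E/h in descending order: B 7.39, A 5.8, D 2.87, C 1.81, H 0.77 J/s. The optimal diet is the largest prefix of this list for which every included type satisfies E_i/h_i > R on the types above it.
Rate on top 1: 0.6429. A: 5.8 > 0.6429 → include.
Rate on top 2: 1.054. D: 2.87 > 1.054 → include.
Rate on top 3: 1.107. C: 1.81 > 1.107 → include.
Rate on top 4: 1.326. H: 0.77 < 1.326 → exclude; stop.
Optimal diet: B, A, D, C — 4 of 5 types.

4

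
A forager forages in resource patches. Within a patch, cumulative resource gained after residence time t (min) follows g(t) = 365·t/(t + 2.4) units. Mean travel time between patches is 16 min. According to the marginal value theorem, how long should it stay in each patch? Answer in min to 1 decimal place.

By the marginal value theorem, leave when the instantaneous gain rate g'(t) equals the habitat-wide average g(t)/(T + t).
g'(t) = 365·2.4/(t + 2.4)². Setting 365·2.4/(t+2.4)² = 365t/[(t+2.4)(16+t)] gives 2.4(16+t) = t(t+2.4), so t² = 2.4×16 = 38.4.
t* = √38.4 = 6.197 min.

6.2 min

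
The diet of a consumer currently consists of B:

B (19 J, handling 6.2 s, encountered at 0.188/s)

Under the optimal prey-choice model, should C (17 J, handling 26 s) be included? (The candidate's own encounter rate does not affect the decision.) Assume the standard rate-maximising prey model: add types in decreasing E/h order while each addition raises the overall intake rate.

On B alone, R = ΣλE/(1+Σλh) = 3.572/2.166 = 1.649 J/s.
C: E/h = 17/26 = 0.6538 J/s.
0.6538 < 1.649, so adding C would lower the average — exclude it.

No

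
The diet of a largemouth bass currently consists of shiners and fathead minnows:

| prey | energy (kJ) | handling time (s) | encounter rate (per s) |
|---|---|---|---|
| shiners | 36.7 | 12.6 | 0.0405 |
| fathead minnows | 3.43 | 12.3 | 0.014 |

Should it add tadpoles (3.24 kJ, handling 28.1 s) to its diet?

No

Current rate: (0.0405×36.7 + 0.014×3.43)/(1 + 0.0405×12.6 + 0.014×12.3) = 0.912 kJ/s.
Profitability of tadpoles: 3.24/28.1 = 0.1153 kJ/s.
0.1153 < 0.912, so adding tadpoles would lower the average — exclude it.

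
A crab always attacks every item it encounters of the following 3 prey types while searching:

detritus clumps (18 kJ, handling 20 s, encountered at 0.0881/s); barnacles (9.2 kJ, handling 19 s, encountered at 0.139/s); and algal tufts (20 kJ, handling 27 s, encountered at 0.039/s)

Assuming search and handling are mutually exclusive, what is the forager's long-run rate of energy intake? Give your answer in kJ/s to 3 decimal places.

0.565 kJ/s

Energy encountered per unit search time: 0.0881×18 + 0.139×9.2 + 0.039×20 = 3.645 kJ/s.
Handling time per unit search time: 0.0881×20 + 0.139×19 + 0.039×27 = 5.456.
Rate = 3.645/(1 + 5.456) = 0.5645 kJ/s.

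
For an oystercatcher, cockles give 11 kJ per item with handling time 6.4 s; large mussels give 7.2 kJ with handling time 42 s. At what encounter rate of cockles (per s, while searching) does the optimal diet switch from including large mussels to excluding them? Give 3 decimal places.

0.017 per s

At the threshold, the rate on cockles alone equals the profitability of large mussels: λ·11/(1 + λ·6.4) = 7.2/42 = 0.1714.
Rearranging, λ(11 − 0.1714×6.4) = 0.1714, so λ = 0.1714/9.903 = 0.01731 per s.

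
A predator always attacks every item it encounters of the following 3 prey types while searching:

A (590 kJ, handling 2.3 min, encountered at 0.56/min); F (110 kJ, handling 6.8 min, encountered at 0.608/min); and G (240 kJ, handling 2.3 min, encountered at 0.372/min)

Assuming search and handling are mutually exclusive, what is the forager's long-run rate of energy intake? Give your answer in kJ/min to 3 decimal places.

66.854 kJ/min

R = (0.56×590 + 0.608×110 + 0.372×240) / (1 + 0.56×2.3 + 0.608×6.8 + 0.372×2.3) = 486.6/7.278 = 66.85 kJ/min.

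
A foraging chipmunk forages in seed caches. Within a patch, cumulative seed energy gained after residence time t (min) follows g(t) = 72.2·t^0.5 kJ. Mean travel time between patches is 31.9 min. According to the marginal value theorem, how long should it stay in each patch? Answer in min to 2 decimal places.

Optimal t* satisfies g'(t*) = g(t*)/(T + t*).
g'(t) = 0.5·72.2·t^-0.5. Setting 0.5·72.2·t^-0.5 = 72.2·t^0.5/(31.9+t) gives 0.5(31.9+t) = t, so 0.50·t = 0.5×31.9.
t* = 0.5×31.9/0.50 = 31.9 min.

31.90 min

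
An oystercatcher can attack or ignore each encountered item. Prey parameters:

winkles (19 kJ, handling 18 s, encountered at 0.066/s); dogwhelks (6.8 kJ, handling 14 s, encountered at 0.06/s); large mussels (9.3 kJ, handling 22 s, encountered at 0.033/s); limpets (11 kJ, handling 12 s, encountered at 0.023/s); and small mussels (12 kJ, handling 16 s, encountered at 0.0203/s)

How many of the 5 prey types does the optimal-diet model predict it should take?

3

Rank by E/h (kJ/s): winkles 1.06, limpets 0.917, small mussels 0.75, dogwhelks 0.486, large mussels 0.423. Include each in turn until the next type's E/h falls below the running intake rate.
Rate on top 1: 0.5731. limpets: 0.917 > 0.5731 → include.
Rate on top 2: 0.6116. small mussels: 0.75 > 0.6116 → include.
Rate on top 3: 0.6277. dogwhelks: 0.486 < 0.6277 → exclude; stop.
Optimal diet: winkles, limpets, small mussels — 3 of 5 types.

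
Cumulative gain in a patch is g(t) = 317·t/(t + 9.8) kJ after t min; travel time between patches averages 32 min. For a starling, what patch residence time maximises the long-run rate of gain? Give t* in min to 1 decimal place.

Maximise g(t)/(T+t): set derivative to zero → g'(t)(T+t) = g(t).
g'(t) = 317·9.8/(t + 9.8)². Setting 317·9.8/(t+9.8)² = 317t/[(t+9.8)(32+t)] gives 9.8(32+t) = t(t+9.8), so t² = 9.8×32 = 313.6.
t* = √313.6 = 17.71 min.

17.7 min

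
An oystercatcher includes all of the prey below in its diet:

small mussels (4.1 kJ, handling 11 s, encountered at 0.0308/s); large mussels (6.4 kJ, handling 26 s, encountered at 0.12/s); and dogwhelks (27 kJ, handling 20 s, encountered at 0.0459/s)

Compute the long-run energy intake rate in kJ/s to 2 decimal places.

0.40 kJ/s

R = Σλ_iE_i / (1 + Σλ_ih_i)
Numerator: 0.0308×4.1 + 0.12×6.4 + 0.0459×27 = 2.134
Denominator: 1 + 0.0308×11 + 0.12×26 + 0.0459×20 = 5.377
R = 2.134/5.377 = 0.3968 kJ/s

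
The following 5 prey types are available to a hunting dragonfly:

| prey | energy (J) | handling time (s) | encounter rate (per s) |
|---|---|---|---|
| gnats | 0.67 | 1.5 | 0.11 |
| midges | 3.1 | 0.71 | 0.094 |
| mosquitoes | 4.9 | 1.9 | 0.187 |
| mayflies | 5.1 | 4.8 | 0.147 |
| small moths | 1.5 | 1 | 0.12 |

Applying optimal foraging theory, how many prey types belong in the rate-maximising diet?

4

Profitabilities (E/h, J/s): midges 4.37, mosquitoes 2.58, small moths 1.5, mayflies 1.06, gnats 0.447. Add prey in this order while the next type's profitability exceeds the intake rate on those already taken.
Rate on top 1: 0.2732. mosquitoes: 2.58 > 0.2732 → include.
Rate on top 2: 0.8493. small moths: 1.5 > 0.8493 → include.
Rate on top 3: 0.8999. mayflies: 1.06 > 0.8999 → include.
Rate on top 4: 0.951. gnats: 0.447 < 0.951 → exclude; stop.
Optimal diet: midges, mosquitoes, small moths, mayflies — 4 of 5 types.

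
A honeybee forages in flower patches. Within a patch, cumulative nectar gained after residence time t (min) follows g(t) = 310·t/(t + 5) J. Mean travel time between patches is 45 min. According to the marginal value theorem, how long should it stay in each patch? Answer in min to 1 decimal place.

15.0 min

By the marginal value theorem, leave when the instantaneous gain rate g'(t) equals the habitat-wide average g(t)/(T + t).
g'(t) = 310·5/(t + 5)². Setting 310·5/(t+5)² = 310t/[(t+5)(45+t)] gives 5(45+t) = t(t+5), so t² = 5×45 = 225.
t* = √225 = 15 min.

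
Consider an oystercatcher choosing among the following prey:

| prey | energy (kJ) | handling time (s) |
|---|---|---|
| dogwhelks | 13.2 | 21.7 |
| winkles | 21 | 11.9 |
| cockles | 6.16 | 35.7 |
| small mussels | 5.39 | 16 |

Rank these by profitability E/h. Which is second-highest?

dogwhelks

In descending order of E/h:
winkles: 21/11.9 = 1.76 kJ/s
dogwhelks: 13.2/21.7 = 0.608 kJ/s
small mussels: 5.39/16 = 0.337 kJ/s
cockles: 6.16/35.7 = 0.173 kJ/s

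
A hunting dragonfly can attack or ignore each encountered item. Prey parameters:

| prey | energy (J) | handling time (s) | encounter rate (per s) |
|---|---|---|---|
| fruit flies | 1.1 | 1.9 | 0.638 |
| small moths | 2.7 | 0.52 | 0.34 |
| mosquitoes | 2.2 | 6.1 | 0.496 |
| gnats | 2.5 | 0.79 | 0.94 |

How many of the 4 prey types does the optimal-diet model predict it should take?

E/h in descending order: small moths 5.19, gnats 3.16, fruit flies 0.579, mosquitoes 0.361 J/s. The optimal diet is the largest prefix of this list for which every included type satisfies E_i/h_i > R on the types above it.
Rate on top 1: 0.7801. gnats: 3.16 > 0.7801 → include.
Rate on top 2: 1.703. fruit flies: 0.579 < 1.703 → exclude; stop.
Optimal diet: small moths, gnats — 2 of 4 types.

2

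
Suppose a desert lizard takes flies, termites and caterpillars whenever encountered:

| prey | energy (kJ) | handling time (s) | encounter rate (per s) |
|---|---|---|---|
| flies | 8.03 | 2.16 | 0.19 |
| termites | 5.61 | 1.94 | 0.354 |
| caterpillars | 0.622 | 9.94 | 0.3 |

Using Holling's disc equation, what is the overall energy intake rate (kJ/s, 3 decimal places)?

0.728 kJ/s

Energy encountered per unit search time: 0.19×8.03 + 0.354×5.61 + 0.3×0.622 = 3.698 kJ/s.
Handling time per unit search time: 0.19×2.16 + 0.354×1.94 + 0.3×9.94 = 4.079.
Rate = 3.698/(1 + 4.079) = 0.7281 kJ/s.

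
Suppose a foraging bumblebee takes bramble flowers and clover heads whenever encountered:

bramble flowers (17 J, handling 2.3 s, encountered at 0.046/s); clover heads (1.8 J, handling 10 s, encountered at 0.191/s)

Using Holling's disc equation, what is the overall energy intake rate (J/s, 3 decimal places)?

R = (0.046×17 + 0.191×1.8) / (1 + 0.046×2.3 + 0.191×10) = 1.126/3.016 = 0.3733 J/s.

0.373 J/s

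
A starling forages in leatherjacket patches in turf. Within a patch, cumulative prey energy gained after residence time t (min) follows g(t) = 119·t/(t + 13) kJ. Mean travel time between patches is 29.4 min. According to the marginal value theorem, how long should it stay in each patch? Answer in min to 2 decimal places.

19.55 min

By the marginal value theorem, leave when the instantaneous gain rate g'(t) equals the habitat-wide average g(t)/(T + t).
g'(t) = 119·13/(t + 13)². Setting 119·13/(t+13)² = 119t/[(t+13)(29.4+t)] gives 13(29.4+t) = t(t+13), so t² = 13×29.4 = 382.2.
t* = √382.2 = 19.55 min.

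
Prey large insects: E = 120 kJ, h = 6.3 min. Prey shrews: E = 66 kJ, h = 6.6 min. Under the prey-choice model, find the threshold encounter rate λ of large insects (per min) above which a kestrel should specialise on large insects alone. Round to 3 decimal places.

0.175 per min

At the threshold, the rate on large insects alone equals the profitability of shrews: λ·120/(1 + λ·6.3) = 66/6.6 = 10.
Rearranging, λ(120 − 10×6.3) = 10, so λ = 10/57 = 0.1754 per min.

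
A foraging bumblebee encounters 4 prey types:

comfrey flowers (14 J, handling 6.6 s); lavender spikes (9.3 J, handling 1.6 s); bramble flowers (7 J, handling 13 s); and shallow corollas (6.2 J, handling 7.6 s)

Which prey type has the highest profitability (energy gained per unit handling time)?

lavender spikes

In descending order of E/h:
lavender spikes: 9.3/1.6 = 5.81 J/s
comfrey flowers: 14/6.6 = 2.12 J/s
shallow corollas: 6.2/7.6 = 0.816 J/s
bramble flowers: 7/13 = 0.538 J/s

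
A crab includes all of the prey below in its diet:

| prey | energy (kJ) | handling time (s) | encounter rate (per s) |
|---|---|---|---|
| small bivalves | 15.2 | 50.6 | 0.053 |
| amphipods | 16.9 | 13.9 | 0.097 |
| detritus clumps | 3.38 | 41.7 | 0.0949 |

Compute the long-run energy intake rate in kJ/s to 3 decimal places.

0.308 kJ/s

Energy encountered per unit search time: 0.053×15.2 + 0.097×16.9 + 0.0949×3.38 = 2.766 kJ/s.
Handling time per unit search time: 0.053×50.6 + 0.097×13.9 + 0.0949×41.7 = 7.987.
Rate = 2.766/(1 + 7.987) = 0.3077 kJ/s.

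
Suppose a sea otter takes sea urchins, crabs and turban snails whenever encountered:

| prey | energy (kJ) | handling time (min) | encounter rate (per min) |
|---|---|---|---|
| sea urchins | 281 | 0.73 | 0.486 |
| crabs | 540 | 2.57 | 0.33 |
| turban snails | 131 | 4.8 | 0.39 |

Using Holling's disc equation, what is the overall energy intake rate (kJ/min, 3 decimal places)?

89.783 kJ/min

R = Σλ_iE_i / (1 + Σλ_ih_i)
Numerator: 0.486×281 + 0.33×540 + 0.39×131 = 365.9
Denominator: 1 + 0.486×0.73 + 0.33×2.57 + 0.39×4.8 = 4.075
R = 365.9/4.075 = 89.78 kJ/min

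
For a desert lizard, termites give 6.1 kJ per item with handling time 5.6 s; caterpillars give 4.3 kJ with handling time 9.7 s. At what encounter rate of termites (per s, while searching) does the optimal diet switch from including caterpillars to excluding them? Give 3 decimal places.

0.123 per s

Drop caterpillars once their profitability E₂/h₂ falls below the rate achievable on termites alone: E₂/h₂ = λE₁/(1 + λh₁).
Solve for λ: λE₁h₂ = E₂(1 + λh₁) → λ(E₁h₂ − E₂h₁) = E₂ → λ = E₂/(E₁h₂ − E₂h₁).
λ = 4.3/(6.1×9.7 − 4.3×5.6) = 4.3/35.09 = 0.1225 per s.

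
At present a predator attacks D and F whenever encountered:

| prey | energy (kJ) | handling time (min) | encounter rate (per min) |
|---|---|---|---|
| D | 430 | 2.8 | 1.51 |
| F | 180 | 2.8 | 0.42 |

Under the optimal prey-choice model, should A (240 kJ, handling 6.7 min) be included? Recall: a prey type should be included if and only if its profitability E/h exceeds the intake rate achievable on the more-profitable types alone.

No

Current rate: (1.51×430 + 0.42×180)/(1 + 1.51×2.8 + 0.42×2.8) = 113.2 kJ/min.
Profitability of A: 240/6.7 = 35.82 kJ/min.
Since 35.82 < R, time spent handling A is better spent searching.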